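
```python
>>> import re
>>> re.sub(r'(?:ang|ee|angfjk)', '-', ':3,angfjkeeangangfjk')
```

':3,-fjk---fjk'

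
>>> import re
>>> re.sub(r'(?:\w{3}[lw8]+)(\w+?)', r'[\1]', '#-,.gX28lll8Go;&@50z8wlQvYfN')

A non-greedy quantifier consumes as few characters as it can — just enough that the remainder of the pattern still matches from where it stops; whatever follows it matches normally.
The replacement refers to a captured group, so each match is rewritten using its own captured text.

'#-,.[G]o;&@[Q]vYfN'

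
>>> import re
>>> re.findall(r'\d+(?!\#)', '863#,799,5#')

['86', '799']

A negative assertion filters positions out without eating any characters.
Matches: at [0:2] → '86'; at [5:8] → '799'.
`findall` yields the raw match text (2 of them) because the pattern has no groups.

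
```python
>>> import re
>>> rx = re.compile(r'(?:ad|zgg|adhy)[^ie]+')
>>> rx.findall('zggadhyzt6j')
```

['zggadhyzt6j']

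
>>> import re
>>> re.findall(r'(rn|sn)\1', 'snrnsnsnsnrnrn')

After group 1 captures some text, `\1` only succeeds where that same text appears again.
Because there's exactly one group, `findall` drops the full match and keeps group 1 from each hit.

['sn', 'rn']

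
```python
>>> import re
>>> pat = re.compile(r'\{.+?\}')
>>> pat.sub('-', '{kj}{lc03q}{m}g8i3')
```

'---g8i3'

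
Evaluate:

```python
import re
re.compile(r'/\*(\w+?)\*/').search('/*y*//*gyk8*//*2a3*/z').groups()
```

Unlike `match`, `search` isn't anchored — it looks for the pattern anywhere in the string.
The match spans [0:5] → '/*y*/'.
Captured: group 1 = 'y'.

('y',)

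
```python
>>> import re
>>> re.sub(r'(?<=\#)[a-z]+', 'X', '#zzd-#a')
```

'#X-#X'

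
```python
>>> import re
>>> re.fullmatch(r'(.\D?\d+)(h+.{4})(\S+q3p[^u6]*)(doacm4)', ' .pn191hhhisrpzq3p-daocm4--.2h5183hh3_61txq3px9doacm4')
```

None

`re.fullmatch` is like wrapping the pattern in `^…$` (in single-line mode).
Here the string isn't matched end-to-end, so the call returns None.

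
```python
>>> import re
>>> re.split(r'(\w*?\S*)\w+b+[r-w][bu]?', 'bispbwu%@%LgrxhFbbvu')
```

Pattern: zero or more of a word character (lazy), then zero or more of a non-whitespace character (captured); then one or more of a word character; then one or more of the literal 'b', then a character in [r-w], then optionally one of [bu].
Matches to split on: at [0:20] → 'bispbwu%@%LgrxhFbbvu'.
Because the pattern has a capturing group, `split` also inserts each captured text between the pieces.

['', 'bispbwu%@%LgrxhF', '']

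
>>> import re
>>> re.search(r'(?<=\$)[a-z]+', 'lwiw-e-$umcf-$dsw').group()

'umcf'

Lookahead/lookbehind check context without consuming it, so the matched span excludes the asserted characters.
The match spans [8:12] → 'umcf'.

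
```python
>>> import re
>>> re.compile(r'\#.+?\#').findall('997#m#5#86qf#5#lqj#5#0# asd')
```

['#m#', '#86qf#', '#lqj#', '#0#']

With the lazy modifier that quantifier settles for the fewest repetitions that let the rest of the pattern succeed (the atoms after it are unaffected and can still be greedy).
No capturing groups, so `findall` returns the 4 full match strings.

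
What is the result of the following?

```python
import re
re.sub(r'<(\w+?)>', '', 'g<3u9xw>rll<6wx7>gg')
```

'grllgg'

Every occurrence is swapped for ''.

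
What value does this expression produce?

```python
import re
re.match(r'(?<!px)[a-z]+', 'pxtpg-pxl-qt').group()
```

The negative lookahead/lookbehind blocks any match where the forbidden context is present.
`re.match` only tries the pattern at the start of the string.
The match spans [0:5] → 'pxtpg'.

'pxtpg'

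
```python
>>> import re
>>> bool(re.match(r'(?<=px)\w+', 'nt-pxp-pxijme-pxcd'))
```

False

Lookahead/lookbehind check context without consuming it, so the matched span excludes the asserted characters.
`match` is anchored at position 0; if the pattern doesn't fit there, it returns None.
Here position 0 doesn't satisfy it, so the call returns None, and `bool(None)` is False.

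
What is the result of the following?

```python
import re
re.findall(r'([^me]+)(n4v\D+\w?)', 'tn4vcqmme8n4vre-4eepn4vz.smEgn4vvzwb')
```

[('t', 'n4vcqmme8'), ('p', 'n4vz.smEgn4')]

Pattern: one or more of any character except [me] (captured); then the literal 'n4v', then one or more of a non-digit, then optionally a word character (captured).
With 2 capturing groups, `findall` returns a 2-tuple per match.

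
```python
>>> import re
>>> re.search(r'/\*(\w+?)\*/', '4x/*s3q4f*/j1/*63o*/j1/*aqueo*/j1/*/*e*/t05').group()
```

`re.search` tries every starting position until one works.
The match spans [2:11] → '/*s3q4f*/'.
Captured: group 1 = 's3q4f'.

'/*s3q4f*/'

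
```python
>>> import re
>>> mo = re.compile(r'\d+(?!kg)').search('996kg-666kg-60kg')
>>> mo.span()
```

`(?!…)`/`(?<!…)` only lets a position through if the neighbouring text does NOT match; no characters are consumed.
The match spans [0:2] → '99'.

(0, 2)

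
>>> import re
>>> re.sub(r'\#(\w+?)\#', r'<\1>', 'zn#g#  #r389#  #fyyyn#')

'zn<g>  <r389>  <fyyyn>'

Each match is replaced using the text its own group 1 captured.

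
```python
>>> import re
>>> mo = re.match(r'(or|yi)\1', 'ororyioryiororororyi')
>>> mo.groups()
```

('or',)

The match spans [0:4] → 'oror'.
Captured: group 1 = 'or'.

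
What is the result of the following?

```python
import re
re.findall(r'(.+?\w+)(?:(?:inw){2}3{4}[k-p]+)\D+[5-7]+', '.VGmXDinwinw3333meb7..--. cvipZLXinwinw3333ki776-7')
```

['.VGmXD', '..--. cvipZLX']

Pattern: one or more of any character (lazy), then one or more of a word character (captured); then the literal 'inw' repeated 2 times, then exactly 4 of the literal '3', then one or more of a character in [k-p] (non-capturing group); then one or more of a non-digit; then one or more of a character in [5-7].
Because the quantifier is non-greedy, it stops expanding at the earliest point where the rest of the pattern can succeed.
Matches: at [0:20] match '.VGmXDinwinw3333meb7', group 1 = '.VGmXD'; at [20:48] match '..--. cvipZLXinwinw3333ki776', group 1 = '..--. cvipZLX'.
Because there's exactly one group, `findall` drops the full match and keeps group 1 from each hit.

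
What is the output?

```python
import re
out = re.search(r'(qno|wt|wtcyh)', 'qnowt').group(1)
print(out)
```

`re.search` scans for the first position where the pattern succeeds.
The match spans [0:3] → 'qno'.
Captured: group 1 = 'qno'.

qno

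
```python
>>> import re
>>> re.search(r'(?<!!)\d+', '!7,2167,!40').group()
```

'2167'

`(?!…)`/`(?<!…)` only lets a position through if the neighbouring text does NOT match; no characters are consumed.
Unlike `match`, `search` isn't anchored — it looks for the pattern anywhere in the string.
The match spans [3:7] → '2167'.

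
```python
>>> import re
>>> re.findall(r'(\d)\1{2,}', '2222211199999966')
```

The backreference `\1` re-matches whatever the first group consumed, character for character.
Matches: at [0:5] match '22222', group 1 = '2'; at [5:8] match '111', group 1 = '1'; at [8:14] match '999999', group 1 = '9'.
One capturing group, so `findall` returns just the captured substring from each match — 3 in all.

['2', '1', '9']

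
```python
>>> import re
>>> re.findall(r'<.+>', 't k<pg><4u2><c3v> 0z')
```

Matches: at [3:17] → '<pg><4u2><c3v>'.
`findall` yields the raw match text (1 of them) because the pattern has no groups.

['<pg><4u2><c3v>']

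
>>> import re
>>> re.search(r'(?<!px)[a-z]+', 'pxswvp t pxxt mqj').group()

'pxswvp'

The negative lookaround is zero-width — it rules out positions where the adjacent text would match, without consuming anything.
Unlike `match`, `search` isn't anchored — it looks for the pattern anywhere in the string.
The match spans [0:6] → 'pxswvp'.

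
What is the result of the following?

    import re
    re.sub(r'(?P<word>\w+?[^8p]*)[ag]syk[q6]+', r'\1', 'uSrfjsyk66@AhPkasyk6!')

This matches one or more of a word character (lazy), then zero or more of any character except [8p] (captured as 'word'); then one of [ag], then the literal 'syk', then one or more of one of [q6].
Matches: at [0:20] → 'uSrfjsyk66@AhPkasyk6'.
Each match is replaced using the text its own group 1 captured.

'uSrfjsyk66@AhPk!'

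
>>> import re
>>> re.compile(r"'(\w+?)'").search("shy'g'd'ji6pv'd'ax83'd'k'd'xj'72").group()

"'g'"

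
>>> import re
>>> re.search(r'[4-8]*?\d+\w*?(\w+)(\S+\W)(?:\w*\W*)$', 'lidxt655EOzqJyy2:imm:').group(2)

':imm:'

This matches zero or more of a character in [4-8] (lazy), then one or more of a digit, then zero or more of a word character (lazy); then one or more of a word character (captured); then one or more of a non-whitespace character, then a non-word character (captured); then zero or more of a word character, then zero or more of a non-word character (non-capturing group); then anchored at the end.
`re.search` scans for the first position where the pattern succeeds.
The match spans [5:21] → '655EOzqJyy2:imm:'.
Captured: group 1 = 'EOzqJyy2', group 2 = ':imm:'.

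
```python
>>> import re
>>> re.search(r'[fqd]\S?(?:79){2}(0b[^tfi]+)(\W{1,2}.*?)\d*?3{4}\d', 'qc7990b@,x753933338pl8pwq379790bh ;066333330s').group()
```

'q379790bh ;06633333'

This matches one of [fqd]; then optionally a non-whitespace character, then the literal '79' repeated 2 times; then the literal '0b', then one or more of any character except [tfi] (captured); then 1 to 2 of a non-word character, then zero or more of any character (lazy) (captured); then zero or more of a digit (lazy), then exactly 4 of a literal '3', then a digit.
With the lazy modifier that quantifier settles for the fewest repetitions that let the rest of the pattern succeed (the atoms after it are unaffected and can still be greedy).
Unlike `match`, `search` isn't anchored — it looks for the pattern anywhere in the string.
The match spans [24:43] → 'q379790bh ;06633333'.
Captured: group 1 = '0bh ', group 2 = ';'.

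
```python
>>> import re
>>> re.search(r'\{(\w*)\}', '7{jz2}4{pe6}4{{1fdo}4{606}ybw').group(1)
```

'jz2'

`re.search` tries every starting position until one works.
The match spans [1:6] → '{jz2}'.
Captured: group 1 = 'jz2'.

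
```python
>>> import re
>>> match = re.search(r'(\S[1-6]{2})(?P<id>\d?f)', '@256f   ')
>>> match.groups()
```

The match spans [0:5] → '@256f'.
Captured: group 1 = '@25', group 2 = '6f'.

('@25', '6f')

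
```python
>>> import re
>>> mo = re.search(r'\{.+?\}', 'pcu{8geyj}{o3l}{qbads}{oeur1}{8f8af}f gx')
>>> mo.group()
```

Because the quantifier is non-greedy, it stops expanding at the earliest point where the rest of the pattern can succeed.
`re.search` tries every starting position until one works.
The match spans [3:10] → '{8geyj}'.

'{8geyj}'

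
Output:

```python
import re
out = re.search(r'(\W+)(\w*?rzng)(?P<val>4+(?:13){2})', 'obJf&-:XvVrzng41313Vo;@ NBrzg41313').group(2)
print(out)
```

Pattern: one or more of a non-word character (captured); then zero or more of a word character (lazy), then the literal 'rz', then the literal 'ng' (captured); then one or more of the literal '4', then the literal '13' repeated 2 times (captured as 'val').
`search` walks the string left to right and returns the first match it finds.
The match spans [4:19] → '&-:XvVrzng41313'.
Captured: group 1 = '&-:', group 2 = 'XvVrzng', group 3 = '41313'.

XvVrzng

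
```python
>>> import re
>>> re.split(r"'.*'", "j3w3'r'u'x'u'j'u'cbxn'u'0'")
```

['j3w3', '']

Matches to split on: at [4:26] → "'r'u'x'u'j'u'cbxn'u'0'".
Each match becomes a cut point; 2 segments remain.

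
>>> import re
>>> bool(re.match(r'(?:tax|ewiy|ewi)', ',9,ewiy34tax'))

False

`re.match` only tries the pattern at the start of the string.
Here the pattern fails at index 0, so the call returns None, and `bool(None)` is False.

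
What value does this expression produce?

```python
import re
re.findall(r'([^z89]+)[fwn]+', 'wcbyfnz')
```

['wcbyf']

The pattern matches one or more of any character except [z89] (captured); then one or more of one of [fwn].
`findall` collects group 1 from the one match (1 total).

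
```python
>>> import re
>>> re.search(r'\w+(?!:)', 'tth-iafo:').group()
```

'tth'

The negative lookaround is zero-width — it rules out positions where the adjacent text would match, without consuming anything.
`re.search` scans for the first position where the pattern succeeds.
The match spans [0:3] → 'tth'.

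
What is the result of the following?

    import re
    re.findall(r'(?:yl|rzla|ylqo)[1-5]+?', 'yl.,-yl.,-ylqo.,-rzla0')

[]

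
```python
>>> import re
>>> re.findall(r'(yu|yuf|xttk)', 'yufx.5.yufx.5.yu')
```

['yu', 'yu', 'yu']

The regex engine tests alternatives in the order written; an earlier branch that matches wins even if a later one would match more.
Walking the string: at [0:2] match 'yu', group 1 = 'yu'; at [7:9] match 'yu', group 1 = 'yu'; at [14:16] match 'yu', group 1 = 'yu'.
`findall` collects group 1 from each match (3 total).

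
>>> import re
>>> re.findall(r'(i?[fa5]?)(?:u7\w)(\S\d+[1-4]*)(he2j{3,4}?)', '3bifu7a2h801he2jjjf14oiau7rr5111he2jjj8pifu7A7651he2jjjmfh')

[('ia', 'r5111', 'he2jjj'), ('if', '7651', 'he2jjj')]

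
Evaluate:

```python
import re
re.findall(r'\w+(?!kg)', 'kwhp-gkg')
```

['kwhp', 'gkg']

The negative lookaround is zero-width — it rules out positions where the adjacent text would match, without consuming anything.
Scanning left to right: at [0:4] → 'kwhp'; at [5:8] → 'gkg'.
Since nothing is captured, `findall` lists the 2 matched substrings directly.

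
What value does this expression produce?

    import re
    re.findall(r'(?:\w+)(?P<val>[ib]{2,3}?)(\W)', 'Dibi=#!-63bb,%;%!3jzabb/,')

The pattern matches one or more of a word character (non-capturing group); then 2 to 3 of one of [ib] (lazy) (captured as 'val'); then a non-word character (captured).
Scanning left to right: at [0:5] match 'Dibi=', groups = ('bi', '='); at [8:13] match '63bb,', groups = ('bb', ','); at [17:24] match '3jzabb/', groups = ('bb', '/').
`findall` packs the 2 group values into a tuple for every match.

[('bi', '='), ('bb', ','), ('bb', '/')]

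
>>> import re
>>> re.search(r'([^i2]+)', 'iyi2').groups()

('y',)

The match spans [1:2] → 'y'.
Captured: group 1 = 'y'.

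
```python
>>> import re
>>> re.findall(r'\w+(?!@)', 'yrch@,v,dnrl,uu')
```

['yrc', 'v', 'dnrl', 'uu']

The negative lookahead/lookbehind blocks any match where the forbidden context is present.
Scanning left to right: at [0:3] → 'yrc'; at [6:7] → 'v'; at [8:12] → 'dnrl'; at [13:15] → 'uu'.
`findall` yields the raw match text (4 of them) because the pattern has no groups.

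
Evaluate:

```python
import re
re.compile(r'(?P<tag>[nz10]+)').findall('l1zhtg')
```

One capturing group, so `findall` returns just the captured substring from the one match — 1 in all.

['1z']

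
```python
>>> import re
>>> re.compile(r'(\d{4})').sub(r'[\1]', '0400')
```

'[0400]'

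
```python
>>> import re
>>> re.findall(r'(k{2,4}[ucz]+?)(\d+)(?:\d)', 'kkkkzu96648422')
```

The pattern matches 2 to 4 of the literal 'k', then one or more of one of [ucz] (lazy) (captured); then one or more of a digit (captured); then a digit (non-capturing group).
Multiple groups make `findall` return tuples — one 2-tuple for the one match.

[('kkkkzu', '9664842')]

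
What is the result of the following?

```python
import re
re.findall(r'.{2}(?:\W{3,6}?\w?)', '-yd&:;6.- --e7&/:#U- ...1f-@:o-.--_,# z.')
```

['yd&:;6', '.- --e', '7&/:#U', '- ...1', ':o-.-', '-_,# z']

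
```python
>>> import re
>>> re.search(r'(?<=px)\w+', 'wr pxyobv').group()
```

'yobv'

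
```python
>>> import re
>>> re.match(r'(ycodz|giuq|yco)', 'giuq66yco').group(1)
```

The match spans [0:4] → 'giuq'.
Captured: group 1 = 'giuq'.

'giuq'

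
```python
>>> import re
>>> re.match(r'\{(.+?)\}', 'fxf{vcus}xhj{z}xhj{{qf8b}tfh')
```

`match` is anchored at position 0; if the pattern doesn't fit there, it returns None.
Here position 0 doesn't satisfy it, so the call returns None.

None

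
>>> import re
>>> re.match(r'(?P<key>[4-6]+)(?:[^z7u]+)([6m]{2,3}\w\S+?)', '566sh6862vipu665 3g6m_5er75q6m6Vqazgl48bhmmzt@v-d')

With `match`, the pattern is implicitly anchored at the beginning.
Here the pattern fails at index 0, so the call returns None.

None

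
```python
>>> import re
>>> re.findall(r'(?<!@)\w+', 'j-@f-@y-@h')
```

['j']

The negative lookaround is zero-width — it rules out positions where the adjacent text would match, without consuming anything.
No capturing groups, so `findall` returns the 1 full match string.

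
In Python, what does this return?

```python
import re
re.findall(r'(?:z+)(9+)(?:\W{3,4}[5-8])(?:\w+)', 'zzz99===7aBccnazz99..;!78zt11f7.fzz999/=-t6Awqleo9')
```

['99']

This matches one or more of a literal 'z' (non-capturing group); then one or more of a literal '9' (captured); then 3 to 4 of a non-word character, then a character in [5-8] (non-capturing group); then one or more of a word character (non-capturing group).
Walking the string: at [0:19] match 'zzz99===7aBccnazz99', group 1 = '99'.
`findall` collects group 1 from the one match (1 total).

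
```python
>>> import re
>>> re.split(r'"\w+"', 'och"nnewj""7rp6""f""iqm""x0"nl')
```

['och', '', '', '', '', 'nl']

Each match becomes a cut point; 6 segments remain.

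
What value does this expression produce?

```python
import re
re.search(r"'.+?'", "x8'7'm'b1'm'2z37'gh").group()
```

"'7'"

Because the quantifier is non-greedy, it stops expanding at the earliest point where the rest of the pattern can succeed.
`re.search` tries every starting position until one works.
The match spans [2:5] → "'7'".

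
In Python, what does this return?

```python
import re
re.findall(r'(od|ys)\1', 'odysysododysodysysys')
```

['ys', 'od', 'ys']

`\1` has to match the exact text group 1 already captured.
With a single group, `findall` returns only what that group captured — 3 items.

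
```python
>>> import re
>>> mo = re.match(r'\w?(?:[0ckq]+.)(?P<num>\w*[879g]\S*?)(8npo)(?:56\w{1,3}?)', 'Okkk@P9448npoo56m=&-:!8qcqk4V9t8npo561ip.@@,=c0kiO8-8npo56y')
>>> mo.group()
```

'Okkk@P9448npoo56m=&-:!8qcqk4V9t8npo561'

`re.match` won't scan ahead — the pattern has to work from the very first character.
The match spans [0:38] → 'Okkk@P9448npoo56m=&-:!8qcqk4V9t8npo561'.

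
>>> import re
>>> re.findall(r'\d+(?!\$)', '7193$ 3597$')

`(?!…)`/`(?<!…)` only lets a position through if the neighbouring text does NOT match; no characters are consumed.
`findall` yields the raw match text (2 of them) because the pattern has no groups.

['719', '359']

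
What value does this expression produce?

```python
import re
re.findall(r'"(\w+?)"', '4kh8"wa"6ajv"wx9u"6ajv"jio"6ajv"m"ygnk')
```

Matches: at [4:8] match '"wa"', group 1 = 'wa'; at [12:18] match '"wx9u"', group 1 = 'wx9u'; at [22:27] match '"jio"', group 1 = 'jio'; at [31:34] match '"m"', group 1 = 'm'.
Because there's exactly one group, `findall` drops the full match and keeps group 1 from each hit.

['wa', 'wx9u', 'jio', 'm']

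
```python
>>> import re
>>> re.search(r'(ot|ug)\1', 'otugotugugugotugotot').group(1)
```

'ug'

`\1` has to match the exact text group 1 already captured.
`search` walks the string left to right and returns the first match it finds.
The match spans [6:10] → 'ugug'.
Captured: group 1 = 'ug'.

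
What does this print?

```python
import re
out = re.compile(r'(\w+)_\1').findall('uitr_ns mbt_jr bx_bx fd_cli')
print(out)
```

['bx']

The backreference `\1` re-matches whatever the first group consumed, character for character.
Matches: at [15:20] match 'bx_bx', group 1 = 'bx'.
`findall` collects group 1 from the one match (1 total).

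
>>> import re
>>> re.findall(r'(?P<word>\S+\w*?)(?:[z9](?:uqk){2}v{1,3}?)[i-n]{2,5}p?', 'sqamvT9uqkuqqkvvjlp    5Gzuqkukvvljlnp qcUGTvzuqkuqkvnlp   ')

This matches one or more of a non-whitespace character, then zero or more of a word character (lazy) (captured as 'word'); then one of [z9], then the literal 'uqk' repeated 2 times, then 1 to 3 of a literal 'v' (lazy) (non-capturing group); then 2 to 5 of a character in [i-n], then optionally a literal 'p'.
Scanning left to right: at [39:56] match 'qcUGTvzuqkuqkvnlp', group 1 = 'qcUGTv'.
`findall` collects group 1 from the one match (1 total).

['qcUGTv']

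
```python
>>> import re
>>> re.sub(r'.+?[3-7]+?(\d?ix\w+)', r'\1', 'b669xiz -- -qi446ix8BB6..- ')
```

'6ix8BB6..- '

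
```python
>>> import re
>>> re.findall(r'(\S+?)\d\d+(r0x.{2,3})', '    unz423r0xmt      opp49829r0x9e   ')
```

[('unz', 'r0xmt '), ('opp', 'r0x9e ')]

Because the quantifier is non-greedy, it stops expanding at the earliest point where the rest of the pattern can succeed.
`findall` packs the 2 group values into a tuple for every match.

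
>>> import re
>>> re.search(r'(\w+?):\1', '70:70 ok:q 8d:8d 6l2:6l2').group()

'70:70'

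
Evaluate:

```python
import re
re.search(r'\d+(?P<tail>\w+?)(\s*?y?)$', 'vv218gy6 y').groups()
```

The pattern matches one or more of a digit; then one or more of a word character (lazy) (captured as 'tail'); then zero or more of whitespace (lazy), then optionally a literal 'y' (captured); then anchored at the end.
Unlike `match`, `search` isn't anchored — it looks for the pattern anywhere in the string.
The match spans [2:10] → '218gy6 y'.
Captured: group 1 = 'gy6', group 2 = ' y'.

('gy6', ' y')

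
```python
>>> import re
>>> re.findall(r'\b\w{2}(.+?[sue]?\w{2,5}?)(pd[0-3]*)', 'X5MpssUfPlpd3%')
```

[('MpssUfPl', 'pd3')]

Pattern: a word boundary (`\b`, zero-width); then exactly 2 of a word character; then one or more of any character (lazy), then optionally one of [sue], then 2 to 5 of a word character (lazy) (captured); then the literal 'pd', then zero or more of a character in [0-3] (captured).
Walking the string: at [0:13] match 'X5MpssUfPlpd3', groups = ('MpssUfPl', 'pd3').
2 groups means the one result is a tuple of 2 captured strings — 1 here.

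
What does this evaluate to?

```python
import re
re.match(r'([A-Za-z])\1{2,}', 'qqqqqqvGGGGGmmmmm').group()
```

'qqqqqq'

A backreference is literal: `\1` must see the identical characters the first group matched.
`re.match` won't scan ahead — the pattern has to work from the very first character.
The match spans [0:6] → 'qqqqqq'.
Captured: group 1 = 'q'.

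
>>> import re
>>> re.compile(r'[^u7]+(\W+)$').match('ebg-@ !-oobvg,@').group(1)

The pattern matches one or more of any character except [u7]; then one or more of a non-word character (captured); then anchored at the end.
`re.match` only tries the pattern at the start of the string.
The match spans [0:15] → 'ebg-@ !-oobvg,@'.
Captured: group 1 = '@'.

'@'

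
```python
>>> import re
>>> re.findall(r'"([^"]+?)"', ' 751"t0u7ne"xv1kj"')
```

['t0u7ne']

Walking the string: at [4:12] match '"t0u7ne"', group 1 = 't0u7ne'.
`findall` collects group 1 from the one match (1 total).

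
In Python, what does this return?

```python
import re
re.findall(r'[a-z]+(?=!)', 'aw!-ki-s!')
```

Because the assertion is zero-width, the text it checks is not consumed and won't appear in the result.
Walking the string: at [0:2] → 'aw'; at [7:8] → 's'.
`findall` yields the raw match text (2 of them) because the pattern has no groups.

['aw', 's']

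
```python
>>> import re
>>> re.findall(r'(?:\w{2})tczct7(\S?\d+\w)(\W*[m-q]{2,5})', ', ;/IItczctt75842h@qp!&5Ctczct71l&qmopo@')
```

The pattern matches exactly 2 of a word character (non-capturing group); then the literal 'tcz', then the literal 'ct7'; then optionally a non-whitespace character, then one or more of a digit, then a word character (captured); then zero or more of a non-word character, then 2 to 5 of a character in [m-q] (captured).
Scanning left to right: at [23:39] match '5Ctczct71l&qmopo', groups = ('1l', '&qmopo').
With 2 capturing groups, `findall` returns a 2-tuple per match.

[('1l', '&qmopo')]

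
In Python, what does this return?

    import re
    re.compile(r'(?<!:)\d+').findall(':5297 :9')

['297']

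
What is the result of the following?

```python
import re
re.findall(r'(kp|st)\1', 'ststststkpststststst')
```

`\1` has to match the exact text group 1 already captured.
Matches: at [0:4] match 'stst', group 1 = 'st'; at [4:8] match 'stst', group 1 = 'st'; at [10:14] match 'stst', group 1 = 'st'; at [14:18] match 'stst', group 1 = 'st'.
With a single group, `findall` returns only what that group captured — 4 items.

['st', 'st', 'st', 'st']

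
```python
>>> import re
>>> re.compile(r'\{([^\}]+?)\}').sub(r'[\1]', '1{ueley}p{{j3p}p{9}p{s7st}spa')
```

`\1` in the replacement pulls in group 1's text for each match.

'1[ueley]p[{j3p]p[9]p[s7st]spa'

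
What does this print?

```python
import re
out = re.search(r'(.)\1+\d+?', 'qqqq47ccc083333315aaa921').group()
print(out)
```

qqqq4

After group 1 captures some text, `\1` only succeeds where that same text appears again.
`re.search` scans for the first position where the pattern succeeds.
The match spans [0:5] → 'qqqq4'.
Captured: group 1 = 'q'.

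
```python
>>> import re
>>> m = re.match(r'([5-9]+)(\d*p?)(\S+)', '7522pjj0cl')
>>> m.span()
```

(0, 10)

Pattern: one or more of a character in [5-9] (captured); then zero or more of a digit, then optionally a literal 'p' (captured); then one or more of a non-whitespace character (captured).
`re.match` only tries the pattern at the start of the string.
The match spans [0:10] → '7522pjj0cl'.
Captured: group 1 = '75', group 2 = '22p', group 3 = 'jj0cl'.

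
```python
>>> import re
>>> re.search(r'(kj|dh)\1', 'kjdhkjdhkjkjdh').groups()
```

('kj',)

The match spans [8:12] → 'kjkj'.
Captured: group 1 = 'kj'.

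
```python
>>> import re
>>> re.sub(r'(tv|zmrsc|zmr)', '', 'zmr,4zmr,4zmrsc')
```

',4,4'

Alternation tries branches left to right and keeps the first one that lets the overall match succeed at that position.
Matches: at [0:3] → 'zmr'; at [5:8] → 'zmr'; at [10:15] → 'zmrsc'.
Every occurrence is swapped for ''.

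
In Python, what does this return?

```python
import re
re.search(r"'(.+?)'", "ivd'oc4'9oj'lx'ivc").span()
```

With the lazy modifier that quantifier settles for the fewest repetitions that let the rest of the pattern succeed (the atoms after it are unaffected and can still be greedy).
`re.search` scans for the first position where the pattern succeeds.
The match spans [3:8] → "'oc4'".
Captured: group 1 = 'oc4'.

(3, 8)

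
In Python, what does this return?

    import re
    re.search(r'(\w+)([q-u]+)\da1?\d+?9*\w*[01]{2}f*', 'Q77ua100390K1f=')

Here no position works, so the call returns None.

None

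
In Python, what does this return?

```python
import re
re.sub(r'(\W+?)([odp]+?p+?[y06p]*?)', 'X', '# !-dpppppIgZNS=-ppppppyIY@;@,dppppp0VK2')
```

'XppppIgZNSXppppyIYXpppp0VK2'

The pattern matches one or more of a non-word character (lazy) (captured); then one or more of one of [odp] (lazy), then one or more of a literal 'p' (lazy), then zero or more of one of [y06p] (lazy) (captured).
The `?` after the quantifier makes it lazy — it takes as little as possible before letting the rest of the pattern try.
Matches: at [0:6] → '# !-dp'; at [15:19] → '=-pp'; at [26:32] → '@;@,dp'.
Each match is replaced by 'X'.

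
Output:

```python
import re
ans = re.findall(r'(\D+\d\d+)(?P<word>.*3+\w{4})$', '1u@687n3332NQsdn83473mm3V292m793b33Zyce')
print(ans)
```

Pattern: one or more of a non-digit, then a digit, then one or more of a digit (captured); then zero or more of any character, then one or more of a literal '3', then exactly 4 of a word character (captured as 'word'); then anchored at the end.
Scanning left to right: at [1:39] match 'u@687n3332NQsdn83473mm3V292m793b33Zyce', groups = ('u@687', 'n3332NQsdn83473mm3V292m793b33Zyce').
With 2 capturing groups, `findall` returns a 2-tuple per match.

[('u@687', 'n3332NQsdn83473mm3V292m793b33Zyce')]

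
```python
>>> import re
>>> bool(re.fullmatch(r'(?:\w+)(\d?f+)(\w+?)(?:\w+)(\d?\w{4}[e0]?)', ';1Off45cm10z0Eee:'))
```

`fullmatch` succeeds only if the pattern covers the string from start to end.
Here the pattern can't cover the whole string, so the call returns None, and `bool(None)` is False.

False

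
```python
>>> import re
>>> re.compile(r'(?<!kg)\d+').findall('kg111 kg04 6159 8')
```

['11', '4', '6159', '8']

`(?!…)`/`(?<!…)` only lets a position through if the neighbouring text does NOT match; no characters are consumed.
`findall` yields the raw match text (4 of them) because the pattern has no groups.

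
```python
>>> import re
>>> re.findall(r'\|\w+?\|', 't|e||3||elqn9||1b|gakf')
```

With no groups in the pattern, `findall` gives back each whole match — 4 here.

['|e|', '|3|', '|elqn9|', '|1b|']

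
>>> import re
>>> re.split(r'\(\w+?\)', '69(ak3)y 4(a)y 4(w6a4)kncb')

The string is cut at each match, leaving 4 pieces.

['69', 'y 4', 'y 4', 'kncb']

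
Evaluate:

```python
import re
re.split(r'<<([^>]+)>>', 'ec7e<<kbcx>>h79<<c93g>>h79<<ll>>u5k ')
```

['ec7e', 'kbcx', 'h79', 'c93g', 'h79', 'll', 'u5k ']

Matches to split on: at [4:12] → '<<kbcx>>'; at [15:23] → '<<c93g>>'; at [26:32] → '<<ll>>'.
`re.split` interleaves the captured-group text with the surrounding fragments.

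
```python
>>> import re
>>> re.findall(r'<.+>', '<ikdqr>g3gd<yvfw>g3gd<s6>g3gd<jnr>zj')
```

['<ikdqr>g3gd<yvfw>g3gd<s6>g3gd<jnr>']

With no groups in the pattern, `findall` gives back each whole match — 1 here.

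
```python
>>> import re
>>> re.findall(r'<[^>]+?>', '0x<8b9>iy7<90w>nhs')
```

['<8b9>', '<90w>']

Walking the string: at [2:7] → '<8b9>'; at [10:15] → '<90w>'.
With no groups in the pattern, `findall` gives back each whole match — 2 here.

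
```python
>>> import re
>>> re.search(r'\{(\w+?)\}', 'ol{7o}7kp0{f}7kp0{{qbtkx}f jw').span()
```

The match spans [2:6] → '{7o}'.

(2, 6)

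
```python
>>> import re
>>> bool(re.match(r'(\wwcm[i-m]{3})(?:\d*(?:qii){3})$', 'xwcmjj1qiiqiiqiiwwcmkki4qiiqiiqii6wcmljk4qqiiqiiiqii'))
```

False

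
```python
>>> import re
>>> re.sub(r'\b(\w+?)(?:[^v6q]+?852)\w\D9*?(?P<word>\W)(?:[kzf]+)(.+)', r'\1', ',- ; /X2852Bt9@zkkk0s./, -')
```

',- ; /X'

Pattern: a word boundary (`\b`, zero-width); then one or more of a word character (lazy) (captured); then one or more of any character except [v6q] (lazy), then the literal '852' (non-capturing group); then a word character, then a non-digit, then zero or more of the literal '9' (lazy); then a non-word character (captured as 'word'); then one or more of one of [kzf] (non-capturing group); then one or more of any character (captured).
Matches: at [6:26] → 'X2852Bt9@zkkk0s./, -'.
`\1` in the replacement pulls in group 1's text for each match.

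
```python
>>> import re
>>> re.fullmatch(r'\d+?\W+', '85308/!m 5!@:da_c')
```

None

This matches one or more of a digit (lazy); then one or more of a non-word character.
`fullmatch` succeeds only if the pattern covers the string from start to end.
Here there's no way to consume every character, so the call returns None.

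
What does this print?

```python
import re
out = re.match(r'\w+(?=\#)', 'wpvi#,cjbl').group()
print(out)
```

wpvi

The lookaround is zero-width — it requires the adjacent text to match without consuming it, so the asserted text isn't part of the match.
`re.match` only tries the pattern at the start of the string.
The match spans [0:4] → 'wpvi'.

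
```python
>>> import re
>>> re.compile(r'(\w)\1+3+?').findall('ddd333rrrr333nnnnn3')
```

['d', 'r', 'n']

The backreference `\1` re-matches whatever the first group consumed, character for character.
Walking the string: at [0:4] match 'ddd3', group 1 = 'd'; at [6:11] match 'rrrr3', group 1 = 'r'; at [13:19] match 'nnnnn3', group 1 = 'n'.
Because there's exactly one group, `findall` drops the full match and keeps group 1 from each hit.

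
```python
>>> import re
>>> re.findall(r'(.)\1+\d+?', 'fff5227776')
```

['f', '2', '7']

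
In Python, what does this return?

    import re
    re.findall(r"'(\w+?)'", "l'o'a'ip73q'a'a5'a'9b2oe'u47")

['o', 'ip73q', 'a5', '9b2oe']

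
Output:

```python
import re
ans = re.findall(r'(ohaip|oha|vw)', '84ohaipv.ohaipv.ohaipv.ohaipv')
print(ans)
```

['ohaip', 'ohaip', 'ohaip', 'ohaip']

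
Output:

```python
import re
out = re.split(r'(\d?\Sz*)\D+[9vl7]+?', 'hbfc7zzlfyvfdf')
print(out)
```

['', 'h', '', 'zz', 'fdf']

The pattern matches optionally a digit, then a non-whitespace character, then zero or more of a literal 'z' (captured); then one or more of a non-digit; then one or more of one of [9vl7] (lazy).
With a capturing group present, the delimiter's captured portion is kept in the result list.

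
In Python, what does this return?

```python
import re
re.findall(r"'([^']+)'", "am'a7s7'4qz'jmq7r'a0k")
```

['a7s7', 'jmq7r']

Because there's exactly one group, `findall` drops the full match and keeps group 1 from each hit.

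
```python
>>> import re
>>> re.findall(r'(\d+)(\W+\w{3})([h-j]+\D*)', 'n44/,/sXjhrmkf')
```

[('44', '/,/sXj', 'hrmkf')]

The pattern matches one or more of a digit (captured); then one or more of a non-word character, then exactly 3 of a word character (captured); then one or more of a character in [h-j], then zero or more of a non-digit (captured).
Walking the string: at [1:14] match '44/,/sXjhrmkf', groups = ('44', '/,/sXj', 'hrmkf').
With 3 capturing groups, `findall` returns a 3-tuple per match.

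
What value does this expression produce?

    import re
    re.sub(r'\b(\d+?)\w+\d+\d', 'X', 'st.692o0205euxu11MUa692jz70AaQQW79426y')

`sub` substitutes 'X' at each match site.

'st.Xy'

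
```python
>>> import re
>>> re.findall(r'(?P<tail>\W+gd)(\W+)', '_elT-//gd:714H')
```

[('-//gd', ':')]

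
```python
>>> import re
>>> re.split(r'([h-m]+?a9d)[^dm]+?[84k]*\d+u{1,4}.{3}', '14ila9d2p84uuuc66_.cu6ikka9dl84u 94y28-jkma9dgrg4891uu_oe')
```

Because the pattern has a capturing group, `split` also inserts each captured text between the pieces.

['14', 'ila9d', '_.cu6', 'ikka9d', 'y28-', 'jkma9d', '']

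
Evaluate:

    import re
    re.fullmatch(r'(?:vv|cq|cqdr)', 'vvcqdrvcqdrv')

`fullmatch` succeeds only if the pattern covers the string from start to end.
Here there's no way to consume every character, so the call returns None.

None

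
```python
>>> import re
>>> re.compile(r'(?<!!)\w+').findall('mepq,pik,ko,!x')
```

['mepq', 'pik', 'ko']

A negative assertion filters positions out without eating any characters.
No capturing groups, so `findall` returns the 3 full match strings.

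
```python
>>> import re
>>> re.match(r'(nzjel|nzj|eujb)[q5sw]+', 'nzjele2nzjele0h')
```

`re.match` only tries the pattern at the start of the string.
Here position 0 doesn't satisfy it, so the call returns None.

None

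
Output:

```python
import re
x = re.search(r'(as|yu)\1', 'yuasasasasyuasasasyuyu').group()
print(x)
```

A backreference is literal: `\1` must see the identical characters the first group matched.
`re.search` scans for the first position where the pattern succeeds.
The match spans [2:6] → 'asas'.
Captured: group 1 = 'as'.

asas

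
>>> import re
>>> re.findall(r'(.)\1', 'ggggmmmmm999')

['g', 'g', 'm', 'm', '9']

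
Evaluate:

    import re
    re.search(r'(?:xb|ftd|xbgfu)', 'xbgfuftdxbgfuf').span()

Alternation tries branches left to right and keeps the first one that lets the overall match succeed at that position.
`re.search` scans for the first position where the pattern succeeds.
The match spans [0:2] → 'xb'.

(0, 2)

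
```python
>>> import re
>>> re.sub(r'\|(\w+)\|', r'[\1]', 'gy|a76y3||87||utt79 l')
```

'gy[a76y3][87]|utt79 l'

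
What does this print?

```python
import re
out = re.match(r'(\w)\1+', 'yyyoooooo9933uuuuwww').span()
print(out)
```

`match` is anchored at position 0; if the pattern doesn't fit there, it returns None.
The match spans [0:3] → 'yyy'.

(0, 3)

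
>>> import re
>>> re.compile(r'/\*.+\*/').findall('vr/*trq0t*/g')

['/*trq0t*/']

Scanning left to right: at [2:11] → '/*trq0t*/'.
With no groups in the pattern, `findall` gives back each whole match — 1 here.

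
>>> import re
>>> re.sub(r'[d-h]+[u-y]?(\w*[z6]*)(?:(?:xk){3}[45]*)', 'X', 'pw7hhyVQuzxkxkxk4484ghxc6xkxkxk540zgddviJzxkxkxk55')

'pw7X'

The pattern matches one or more of a character in [d-h], then optionally a character in [u-y]; then zero or more of a word character, then zero or more of one of [z6] (captured); then the literal 'xk' repeated 3 times, then zero or more of one of [45] (non-capturing group).
Matches: at [3:50] → 'hhyVQuzxkxkxk4484ghxc6xkxkxk540zgddviJzxkxkxk55'.
Each match is replaced by 'X'.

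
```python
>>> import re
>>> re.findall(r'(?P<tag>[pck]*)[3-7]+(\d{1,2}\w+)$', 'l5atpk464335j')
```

The pattern matches zero or more of one of [pck] (captured as 'tag'); then one or more of a character in [3-7]; then 1 to 2 of a digit, then one or more of a word character (captured); then anchored at the end.
Walking the string: at [4:13] match 'pk464335j', groups = ('pk', '5j').
2 groups means the one result is a tuple of 2 captured strings — 1 here.

[('pk', '5j')]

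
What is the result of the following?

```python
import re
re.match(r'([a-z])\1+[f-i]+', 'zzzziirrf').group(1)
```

'z'

The match spans [0:6] → 'zzzzii'.
Captured: group 1 = 'z'.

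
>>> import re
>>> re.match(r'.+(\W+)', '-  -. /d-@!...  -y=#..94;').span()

(0, 25)

`re.match` won't scan ahead — the pattern has to work from the very first character.
The match spans [0:25] → '-  -. /d-@!...  -y=#..94;'.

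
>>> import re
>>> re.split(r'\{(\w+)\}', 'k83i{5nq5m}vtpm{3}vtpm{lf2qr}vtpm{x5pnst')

Matches to split on: at [4:11] → '{5nq5m}'; at [15:18] → '{3}'; at [22:29] → '{lf2qr}'.
The group in the pattern means `split` returns the separators' captures alongside the pieces.

['k83i', '5nq5m', 'vtpm', '3', 'vtpm', 'lf2qr', 'vtpm{x5pnst']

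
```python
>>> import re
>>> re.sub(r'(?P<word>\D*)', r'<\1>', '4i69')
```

'<>4<i><>6<>9<>'

The replacement refers to a captured group, so each match is rewritten using its own captured text.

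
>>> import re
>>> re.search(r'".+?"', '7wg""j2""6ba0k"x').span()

(3, 8)

Lazy quantifiers expand one character at a time until the remainder of the pattern can match.
`re.search` tries every starting position until one works.
The match spans [3:8] → '""j2"'.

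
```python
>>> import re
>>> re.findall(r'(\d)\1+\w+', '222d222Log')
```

['2']

A backreference is literal: `\1` must see the identical characters the first group matched.
Walking the string: at [0:10] match '222d222Log', group 1 = '2'.
Because there's exactly one group, `findall` drops the full match and keeps group 1 from the one hit.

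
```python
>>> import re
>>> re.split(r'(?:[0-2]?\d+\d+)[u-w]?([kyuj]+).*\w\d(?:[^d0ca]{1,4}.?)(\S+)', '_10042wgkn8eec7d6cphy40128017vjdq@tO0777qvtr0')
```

Pattern: optionally a character in [0-2], then one or more of a digit, then one or more of a digit (non-capturing group); then optionally a character in [u-w]; then one or more of one of [kyuj] (captured); then zero or more of any character, then a word character, then a digit; then 1 to 4 of any character except [d0ca], then optionally any character (non-capturing group); then one or more of a non-whitespace character (captured).
Matches to split on: at [21:45] → '40128017vjdq@tO0777qvtr0'.
The group in the pattern means `split` returns the separators' captures alongside the pieces.

['_10042wgkn8eec7d6cphy', 'j', '0', '']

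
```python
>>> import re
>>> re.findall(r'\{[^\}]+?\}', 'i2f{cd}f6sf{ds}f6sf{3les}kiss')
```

['{cd}', '{ds}', '{3les}']

Walking the string: at [3:7] → '{cd}'; at [11:15] → '{ds}'; at [19:25] → '{3les}'.
`findall` yields the raw match text (3 of them) because the pattern has no groups.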